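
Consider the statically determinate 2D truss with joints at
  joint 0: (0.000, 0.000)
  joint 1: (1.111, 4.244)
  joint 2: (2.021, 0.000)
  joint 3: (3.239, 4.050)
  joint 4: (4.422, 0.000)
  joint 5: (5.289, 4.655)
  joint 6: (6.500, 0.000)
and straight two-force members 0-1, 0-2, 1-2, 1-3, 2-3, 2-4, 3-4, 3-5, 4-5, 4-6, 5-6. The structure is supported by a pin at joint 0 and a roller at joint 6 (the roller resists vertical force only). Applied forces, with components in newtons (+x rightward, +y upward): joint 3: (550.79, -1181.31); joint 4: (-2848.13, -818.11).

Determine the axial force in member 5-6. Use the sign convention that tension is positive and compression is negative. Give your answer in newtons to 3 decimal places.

-1537.949

N=7 nodes, M=11 members, R=3 reactions → 2N=14, M+R=14
member 0 (0-1): L=4.3870, (cx,cy)=(0.2532,0.9674)
member 1 (0-2): L=2.0210, (cx,cy)=(1.0000,0.0000)
member 2 (1-2): L=4.3405, (cx,cy)=(0.2097,-0.9778)
member 3 (1-3): L=2.1368, (cx,cy)=(0.9959,-0.0908)
member 4 (2-3): L=4.2292, (cx,cy)=(0.2880,0.9576)
member 5 (2-4): L=2.4010, (cx,cy)=(1.0000,0.0000)
member 6 (3-4): L=4.2192, (cx,cy)=(0.2804,-0.9599)
member 7 (3-5): L=2.1374, (cx,cy)=(0.9591,0.2831)
member 8 (4-5): L=4.7351, (cx,cy)=(0.1831,0.9831)
member 9 (4-6): L=2.0780, (cx,cy)=(1.0000,0.0000)
member 10 (5-6): L=4.8099, (cx,cy)=(0.2518,-0.9678)
solve A·x = −loads:
  F[0-1] = -528.2327 N (compression)
  F[0-2] = -2163.5663 N (compression)
  F[1-2] = +545.7695 N (tension)
  F[1-3] = -249.2262 N (compression)
  F[2-3] = -557.2503 N (compression)
  F[2-4] = -1888.6557 N (compression)
  F[3-4] = -914.4701 N (compression)
  F[3-5] = -733.0518 N (compression)
  F[4-5] = +1725.0635 N (tension)
  F[4-6] = +387.2096 N (tension)
  F[5-6] = -1537.9488 N (compression)
  Rx@0 = +2297.3400 N
  Ry@0 = +511.0131 N
  Ry@6 = +1488.4069 N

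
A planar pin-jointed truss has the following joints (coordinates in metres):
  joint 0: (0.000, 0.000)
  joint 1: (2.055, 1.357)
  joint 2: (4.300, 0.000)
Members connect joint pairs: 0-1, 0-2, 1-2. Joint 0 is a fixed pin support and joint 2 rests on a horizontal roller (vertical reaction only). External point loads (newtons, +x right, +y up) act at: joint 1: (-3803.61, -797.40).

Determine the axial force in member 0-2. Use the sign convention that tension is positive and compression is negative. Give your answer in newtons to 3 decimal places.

N=3 nodes, M=3 members, R=3 reactions → 2N=6, M+R=6
member 0 (0-1): L=2.4626, (cx,cy)=(0.8345,0.5510)
member 1 (0-2): L=4.3000, (cx,cy)=(1.0000,0.0000)
member 2 (1-2): L=2.6233, (cx,cy)=(0.8558,-0.5173)
solve A·x = −loads:
  F[0-1] = -2933.8432 N (compression)
  F[0-2] = -1355.3803 N (compression)
  F[1-2] = +1583.7461 N (tension)
  Rx@0 = +3803.6100 N
  Ry@0 = +1616.6655 N
  Ry@2 = -819.2655 N

-1355.380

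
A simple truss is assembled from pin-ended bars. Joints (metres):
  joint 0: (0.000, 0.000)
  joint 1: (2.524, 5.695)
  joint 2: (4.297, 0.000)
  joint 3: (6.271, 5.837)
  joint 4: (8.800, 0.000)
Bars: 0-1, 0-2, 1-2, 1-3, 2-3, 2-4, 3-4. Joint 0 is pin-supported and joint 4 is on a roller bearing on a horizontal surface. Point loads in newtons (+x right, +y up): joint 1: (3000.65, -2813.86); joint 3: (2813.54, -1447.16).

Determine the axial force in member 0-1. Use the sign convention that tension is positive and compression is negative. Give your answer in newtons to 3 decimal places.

1515.386

N=5 nodes, M=7 members, R=3 reactions → 2N=10, M+R=10
member 0 (0-1): L=6.2293, (cx,cy)=(0.4052,0.9142)
member 1 (0-2): L=4.2970, (cx,cy)=(1.0000,0.0000)
member 2 (1-2): L=5.9646, (cx,cy)=(0.2973,-0.9548)
member 3 (1-3): L=3.7497, (cx,cy)=(0.9993,0.0379)
member 4 (2-3): L=6.1618, (cx,cy)=(0.3204,0.9473)
member 5 (2-4): L=4.5030, (cx,cy)=(1.0000,0.0000)
member 6 (3-4): L=6.3613, (cx,cy)=(0.3976,-0.9176)
solve A·x = −loads:
  F[0-1] = +1515.3859 N (tension)
  F[0-2] = +5200.1784 N (tension)
  F[1-2] = -4440.4163 N (compression)
  F[1-3] = -1067.4754 N (compression)
  F[2-3] = +4475.5904 N (tension)
  F[2-4] = +2446.4353 N (tension)
  F[3-4] = -6153.6422 N (compression)
  Rx@0 = -5814.1900 N
  Ry@0 = -1385.4184 N
  Ry@4 = +5646.4384 N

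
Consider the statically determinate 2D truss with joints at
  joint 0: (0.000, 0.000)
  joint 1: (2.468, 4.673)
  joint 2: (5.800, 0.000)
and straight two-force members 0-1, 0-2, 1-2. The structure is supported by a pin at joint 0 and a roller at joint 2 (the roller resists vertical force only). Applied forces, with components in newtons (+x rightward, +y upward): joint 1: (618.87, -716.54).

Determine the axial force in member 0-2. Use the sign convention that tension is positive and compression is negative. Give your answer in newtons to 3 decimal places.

N=3 nodes, M=3 members, R=3 reactions → 2N=6, M+R=6
member 0 (0-1): L=5.2847, (cx,cy)=(0.4670,0.8843)
member 1 (0-2): L=5.8000, (cx,cy)=(1.0000,0.0000)
member 2 (1-2): L=5.7393, (cx,cy)=(0.5806,-0.8142)
solve A·x = −loads:
  F[0-1] = +98.3625 N (tension)
  F[0-2] = +572.9338 N (tension)
  F[1-2] = -986.8602 N (compression)
  Rx@0 = -618.8700 N
  Ry@0 = -86.9773 N
  Ry@2 = +803.5173 N

572.934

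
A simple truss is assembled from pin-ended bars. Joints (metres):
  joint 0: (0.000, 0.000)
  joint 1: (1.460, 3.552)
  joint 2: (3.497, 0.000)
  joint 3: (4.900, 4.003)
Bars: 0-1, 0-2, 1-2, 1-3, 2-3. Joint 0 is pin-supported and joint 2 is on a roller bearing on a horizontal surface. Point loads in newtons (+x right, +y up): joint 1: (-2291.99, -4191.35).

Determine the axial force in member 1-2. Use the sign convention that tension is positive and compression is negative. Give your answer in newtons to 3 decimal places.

666.470

N=4 nodes, M=5 members, R=3 reactions → 2N=8, M+R=8
member 0 (0-1): L=3.8404, (cx,cy)=(0.3802,0.9249)
member 1 (0-2): L=3.4970, (cx,cy)=(1.0000,0.0000)
member 2 (1-2): L=4.0946, (cx,cy)=(0.4975,-0.8675)
member 3 (1-3): L=3.4694, (cx,cy)=(0.9915,0.1300)
member 4 (2-3): L=4.2417, (cx,cy)=(0.3308,0.9437)
solve A·x = −loads:
  F[0-1] = -5156.6849 N (compression)
  F[0-2] = -331.5552 N (compression)
  F[1-2] = +666.4697 N (tension)
  F[1-3] = -0.0000 N (compression)
  F[2-3] = -0.0000 N (compression)
  Rx@0 = +2291.9900 N
  Ry@0 = +4769.4963 N
  Ry@2 = -578.1463 N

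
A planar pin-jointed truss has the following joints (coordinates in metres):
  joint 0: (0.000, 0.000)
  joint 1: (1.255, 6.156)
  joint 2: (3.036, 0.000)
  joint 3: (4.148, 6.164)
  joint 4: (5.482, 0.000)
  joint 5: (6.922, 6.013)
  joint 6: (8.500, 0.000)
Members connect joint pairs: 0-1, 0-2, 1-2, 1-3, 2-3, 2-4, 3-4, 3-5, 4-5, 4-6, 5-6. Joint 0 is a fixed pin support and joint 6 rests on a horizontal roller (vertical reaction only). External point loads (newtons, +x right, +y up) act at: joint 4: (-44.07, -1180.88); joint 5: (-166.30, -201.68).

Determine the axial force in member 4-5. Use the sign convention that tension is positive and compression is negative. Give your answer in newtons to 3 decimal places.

N=7 nodes, M=11 members, R=3 reactions → 2N=14, M+R=14
member 0 (0-1): L=6.2826, (cx,cy)=(0.1998,0.9798)
member 1 (0-2): L=3.0360, (cx,cy)=(1.0000,0.0000)
member 2 (1-2): L=6.4085, (cx,cy)=(0.2779,-0.9606)
member 3 (1-3): L=2.8930, (cx,cy)=(1.0000,0.0028)
member 4 (2-3): L=6.2635, (cx,cy)=(0.1775,0.9841)
member 5 (2-4): L=2.4460, (cx,cy)=(1.0000,0.0000)
member 6 (3-4): L=6.3067, (cx,cy)=(0.2115,-0.9774)
member 7 (3-5): L=2.7781, (cx,cy)=(0.9985,-0.0544)
member 8 (4-5): L=6.1830, (cx,cy)=(0.2329,0.9725)
member 9 (4-6): L=3.0180, (cx,cy)=(1.0000,0.0000)
member 10 (5-6): L=6.2166, (cx,cy)=(0.2538,-0.9672)
solve A·x = −loads:
  F[0-1] = -586.1800 N (compression)
  F[0-2] = -93.2763 N (compression)
  F[1-2] = +597.1055 N (tension)
  F[1-3] = -283.0388 N (compression)
  F[2-3] = -582.8420 N (compression)
  F[2-4] = +176.1435 N (tension)
  F[3-4] = +616.4512 N (tension)
  F[3-5] = -517.6712 N (compression)
  F[4-5] = +594.7311 N (tension)
  F[4-6] = +212.0956 N (tension)
  F[5-6] = -835.5612 N (compression)
  Rx@0 = +210.3700 N
  Ry@0 = +574.3657 N
  Ry@6 = +808.1943 N

594.731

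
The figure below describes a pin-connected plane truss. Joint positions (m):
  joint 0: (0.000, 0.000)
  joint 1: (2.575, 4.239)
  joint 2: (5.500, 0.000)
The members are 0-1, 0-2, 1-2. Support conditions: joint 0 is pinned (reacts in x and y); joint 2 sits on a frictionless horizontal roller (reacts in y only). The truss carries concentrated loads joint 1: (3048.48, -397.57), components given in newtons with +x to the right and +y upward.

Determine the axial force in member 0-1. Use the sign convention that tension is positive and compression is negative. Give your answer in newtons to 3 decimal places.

2501.683

N=3 nodes, M=3 members, R=3 reactions → 2N=6, M+R=6
member 0 (0-1): L=4.9598, (cx,cy)=(0.5192,0.8547)
member 1 (0-2): L=5.5000, (cx,cy)=(1.0000,0.0000)
member 2 (1-2): L=5.1502, (cx,cy)=(0.5679,-0.8231)
solve A·x = −loads:
  F[0-1] = +2501.6831 N (tension)
  F[0-2] = +1749.6742 N (tension)
  F[1-2] = -3080.7534 N (compression)
  Rx@0 = -3048.4800 N
  Ry@0 = -2138.1117 N
  Ry@2 = +2535.6817 N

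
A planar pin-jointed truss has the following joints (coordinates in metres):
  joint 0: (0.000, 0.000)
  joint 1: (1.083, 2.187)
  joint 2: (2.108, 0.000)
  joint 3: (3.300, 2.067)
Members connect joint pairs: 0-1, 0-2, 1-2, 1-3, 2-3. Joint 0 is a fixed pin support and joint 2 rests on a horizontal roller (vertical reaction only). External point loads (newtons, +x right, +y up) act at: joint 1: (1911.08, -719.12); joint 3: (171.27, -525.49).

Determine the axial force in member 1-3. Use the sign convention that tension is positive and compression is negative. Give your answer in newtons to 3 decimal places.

N=4 nodes, M=5 members, R=3 reactions → 2N=8, M+R=8
member 0 (0-1): L=2.4405, (cx,cy)=(0.4438,0.8961)
member 1 (0-2): L=2.1080, (cx,cy)=(1.0000,0.0000)
member 2 (1-2): L=2.4153, (cx,cy)=(0.4244,-0.9055)
member 3 (1-3): L=2.2202, (cx,cy)=(0.9985,-0.0540)
member 4 (2-3): L=2.3861, (cx,cy)=(0.4996,0.8663)
solve A·x = −loads:
  F[0-1] = +2341.2799 N (tension)
  F[0-2] = +1043.3642 N (tension)
  F[1-2] = -3138.8018 N (compression)
  F[1-3] = +460.6264 N (tension)
  F[2-3] = -577.8688 N (compression)
  Rx@0 = -2082.3500 N
  Ry@0 = -2098.1182 N
  Ry@2 = +3342.7282 N

460.626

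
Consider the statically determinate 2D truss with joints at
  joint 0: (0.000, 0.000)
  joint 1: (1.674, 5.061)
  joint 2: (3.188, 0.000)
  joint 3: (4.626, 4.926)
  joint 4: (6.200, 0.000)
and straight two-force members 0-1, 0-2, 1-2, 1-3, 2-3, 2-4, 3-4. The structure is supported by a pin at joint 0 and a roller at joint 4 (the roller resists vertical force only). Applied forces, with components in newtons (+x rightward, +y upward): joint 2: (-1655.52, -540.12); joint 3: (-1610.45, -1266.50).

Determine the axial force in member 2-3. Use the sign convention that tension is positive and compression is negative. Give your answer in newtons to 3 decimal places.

-1435.259

N=5 nodes, M=7 members, R=3 reactions → 2N=10, M+R=10
member 0 (0-1): L=5.3307, (cx,cy)=(0.3140,0.9494)
member 1 (0-2): L=3.1880, (cx,cy)=(1.0000,0.0000)
member 2 (1-2): L=5.2826, (cx,cy)=(0.2866,-0.9581)
member 3 (1-3): L=2.9551, (cx,cy)=(0.9990,-0.0457)
member 4 (2-3): L=5.1316, (cx,cy)=(0.2802,0.9599)
member 5 (2-4): L=3.0120, (cx,cy)=(1.0000,0.0000)
member 6 (3-4): L=5.1714, (cx,cy)=(0.3044,-0.9526)
solve A·x = −loads:
  F[0-1] = -1962.7402 N (compression)
  F[0-2] = -2649.6066 N (compression)
  F[1-2] = +2001.8527 N (tension)
  F[1-3] = -1191.3402 N (compression)
  F[2-3] = -1435.2594 N (compression)
  F[2-4] = -18.1588 N (compression)
  F[3-4] = +59.6605 N (tension)
  Rx@0 = +3265.9700 N
  Ry@0 = +1863.4499 N
  Ry@4 = -56.8299 N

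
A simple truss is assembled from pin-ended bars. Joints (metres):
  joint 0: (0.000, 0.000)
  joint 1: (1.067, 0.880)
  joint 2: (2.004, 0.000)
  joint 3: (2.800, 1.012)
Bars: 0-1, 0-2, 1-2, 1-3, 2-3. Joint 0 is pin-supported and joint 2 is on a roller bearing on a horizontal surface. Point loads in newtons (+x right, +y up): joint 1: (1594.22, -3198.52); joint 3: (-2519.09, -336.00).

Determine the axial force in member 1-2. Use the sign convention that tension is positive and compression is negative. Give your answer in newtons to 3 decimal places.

N=4 nodes, M=5 members, R=3 reactions → 2N=8, M+R=8
member 0 (0-1): L=1.3831, (cx,cy)=(0.7715,0.6363)
member 1 (0-2): L=2.0040, (cx,cy)=(1.0000,0.0000)
member 2 (1-2): L=1.2854, (cx,cy)=(0.7289,-0.6846)
member 3 (1-3): L=1.7380, (cx,cy)=(0.9971,0.0759)
member 4 (2-3): L=1.2875, (cx,cy)=(0.6182,0.7860)
solve A·x = −loads:
  F[0-1] = -3039.7935 N (compression)
  F[0-2] = +1420.2422 N (tension)
  F[1-2] = -2113.8227 N (compression)
  F[1-3] = -2405.4501 N (compression)
  F[2-3] = -195.0518 N (compression)
  Rx@0 = +924.8700 N
  Ry@0 = +1934.1131 N
  Ry@2 = +1600.4069 N

-2113.823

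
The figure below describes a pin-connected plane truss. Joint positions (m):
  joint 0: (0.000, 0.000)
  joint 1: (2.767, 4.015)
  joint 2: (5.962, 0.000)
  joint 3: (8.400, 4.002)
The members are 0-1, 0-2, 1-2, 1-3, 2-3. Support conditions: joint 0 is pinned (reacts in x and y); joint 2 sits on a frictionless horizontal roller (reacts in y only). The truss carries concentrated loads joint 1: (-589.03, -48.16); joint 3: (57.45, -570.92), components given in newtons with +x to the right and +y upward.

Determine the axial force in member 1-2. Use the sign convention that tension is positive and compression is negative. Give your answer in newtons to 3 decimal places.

N=4 nodes, M=5 members, R=3 reactions → 2N=8, M+R=8
member 0 (0-1): L=4.8761, (cx,cy)=(0.5675,0.8234)
member 1 (0-2): L=5.9620, (cx,cy)=(1.0000,0.0000)
member 2 (1-2): L=5.1311, (cx,cy)=(0.6227,-0.7825)
member 3 (1-3): L=5.6330, (cx,cy)=(1.0000,-0.0023)
member 4 (2-3): L=4.6861, (cx,cy)=(0.5203,0.8540)
solve A·x = −loads:
  F[0-1] = -182.7230 N (compression)
  F[0-2] = -427.8920 N (compression)
  F[1-2] = +129.5370 N (tension)
  F[1-3] = +404.6840 N (tension)
  F[2-3] = -667.4240 N (compression)
  Rx@0 = +531.5800 N
  Ry@0 = +150.4543 N
  Ry@2 = +468.6257 N

129.537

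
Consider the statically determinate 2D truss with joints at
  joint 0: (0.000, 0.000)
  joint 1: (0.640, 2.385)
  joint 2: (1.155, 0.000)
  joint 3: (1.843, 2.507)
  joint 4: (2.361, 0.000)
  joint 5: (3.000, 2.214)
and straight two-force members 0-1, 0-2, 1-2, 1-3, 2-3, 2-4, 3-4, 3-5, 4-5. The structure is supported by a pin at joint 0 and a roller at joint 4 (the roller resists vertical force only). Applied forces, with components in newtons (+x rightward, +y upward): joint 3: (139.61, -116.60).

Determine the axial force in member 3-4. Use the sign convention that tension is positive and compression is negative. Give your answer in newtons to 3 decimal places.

-244.315

N=6 nodes, M=9 members, R=3 reactions → 2N=12, M+R=12
member 0 (0-1): L=2.4694, (cx,cy)=(0.2592,0.9658)
member 1 (0-2): L=1.1550, (cx,cy)=(1.0000,0.0000)
member 2 (1-2): L=2.4400, (cx,cy)=(0.2111,-0.9775)
member 3 (1-3): L=1.2092, (cx,cy)=(0.9949,0.1009)
member 4 (2-3): L=2.5997, (cx,cy)=(0.2646,0.9643)
member 5 (2-4): L=1.2060, (cx,cy)=(1.0000,0.0000)
member 6 (3-4): L=2.5600, (cx,cy)=(0.2023,-0.9793)
member 7 (3-5): L=1.1935, (cx,cy)=(0.9694,-0.2455)
member 8 (4-5): L=2.3044, (cx,cy)=(0.2773,0.9608)
solve A·x = −loads:
  F[0-1] = +127.0009 N (tension)
  F[0-2] = +106.6946 N (tension)
  F[1-2] = -119.4575 N (compression)
  F[1-3] = +58.4273 N (tension)
  F[2-3] = +121.0835 N (tension)
  F[2-4] = +49.4365 N (tension)
  F[3-4] = -244.3153 N (compression)
  F[3-5] = -0.0000 N (compression)
  F[4-5] = +0.0000 N (tension)
  Rx@0 = -139.6100 N
  Ry@0 = -122.6614 N
  Ry@4 = +239.2614 N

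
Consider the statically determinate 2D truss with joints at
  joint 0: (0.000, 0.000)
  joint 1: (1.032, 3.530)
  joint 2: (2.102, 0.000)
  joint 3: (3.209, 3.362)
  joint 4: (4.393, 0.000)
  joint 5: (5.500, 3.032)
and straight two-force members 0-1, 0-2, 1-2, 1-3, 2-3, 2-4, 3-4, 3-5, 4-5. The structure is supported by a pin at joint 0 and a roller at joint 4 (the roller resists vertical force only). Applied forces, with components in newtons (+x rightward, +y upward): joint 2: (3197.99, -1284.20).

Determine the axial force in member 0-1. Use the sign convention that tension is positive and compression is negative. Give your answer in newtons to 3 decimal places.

-697.759

N=6 nodes, M=9 members, R=3 reactions → 2N=12, M+R=12
member 0 (0-1): L=3.6778, (cx,cy)=(0.2806,0.9598)
member 1 (0-2): L=2.1020, (cx,cy)=(1.0000,0.0000)
member 2 (1-2): L=3.6886, (cx,cy)=(0.2901,-0.9570)
member 3 (1-3): L=2.1835, (cx,cy)=(0.9970,-0.0769)
member 4 (2-3): L=3.5396, (cx,cy)=(0.3128,0.9498)
member 5 (2-4): L=2.2910, (cx,cy)=(1.0000,0.0000)
member 6 (3-4): L=3.5644, (cx,cy)=(0.3322,-0.9432)
member 7 (3-5): L=2.3146, (cx,cy)=(0.9898,-0.1426)
member 8 (4-5): L=3.2278, (cx,cy)=(0.3430,0.9393)
solve A·x = −loads:
  F[0-1] = -697.7588 N (compression)
  F[0-2] = +3393.7850 N (tension)
  F[1-2] = +732.7446 N (tension)
  F[1-3] = -409.5656 N (compression)
  F[2-3] = +613.7509 N (tension)
  F[2-4] = +216.4005 N (tension)
  F[3-4] = -651.4665 N (compression)
  F[3-5] = -0.0000 N (tension)
  F[4-5] = -0.0000 N (tension)
  Rx@0 = -3197.9900 N
  Ry@0 = +669.7251 N
  Ry@4 = +614.4749 N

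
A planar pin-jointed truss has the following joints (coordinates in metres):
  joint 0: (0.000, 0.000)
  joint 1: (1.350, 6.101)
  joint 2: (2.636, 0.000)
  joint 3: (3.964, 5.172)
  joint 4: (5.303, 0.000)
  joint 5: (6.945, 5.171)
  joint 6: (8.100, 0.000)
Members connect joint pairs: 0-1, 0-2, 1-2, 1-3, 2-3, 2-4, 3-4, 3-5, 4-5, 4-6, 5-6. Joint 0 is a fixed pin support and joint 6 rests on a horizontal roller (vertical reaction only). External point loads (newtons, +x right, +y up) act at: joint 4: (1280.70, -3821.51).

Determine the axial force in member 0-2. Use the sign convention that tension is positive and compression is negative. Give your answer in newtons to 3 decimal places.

N=7 nodes, M=11 members, R=3 reactions → 2N=14, M+R=14
member 0 (0-1): L=6.2486, (cx,cy)=(0.2160,0.9764)
member 1 (0-2): L=2.6360, (cx,cy)=(1.0000,0.0000)
member 2 (1-2): L=6.2351, (cx,cy)=(0.2063,-0.9785)
member 3 (1-3): L=2.7742, (cx,cy)=(0.9423,-0.3349)
member 4 (2-3): L=5.3398, (cx,cy)=(0.2487,0.9686)
member 5 (2-4): L=2.6670, (cx,cy)=(1.0000,0.0000)
member 6 (3-4): L=5.3425, (cx,cy)=(0.2506,-0.9681)
member 7 (3-5): L=2.9810, (cx,cy)=(1.0000,-0.0003)
member 8 (4-5): L=5.4254, (cx,cy)=(0.3026,0.9531)
member 9 (4-6): L=2.7970, (cx,cy)=(1.0000,0.0000)
member 10 (5-6): L=5.2984, (cx,cy)=(0.2180,-0.9760)
solve A·x = −loads:
  F[0-1] = -1351.5200 N (compression)
  F[0-2] = +1572.6948 N (tension)
  F[1-2] = +1572.4452 N (tension)
  F[1-3] = -654.0812 N (compression)
  F[2-3] = -1588.5467 N (compression)
  F[2-4] = +2292.0875 N (tension)
  F[3-4] = +1363.5760 N (tension)
  F[3-5] = -1353.1418 N (compression)
  F[4-5] = +2624.5405 N (tension)
  F[4-6] = +558.8292 N (tension)
  F[5-6] = -2563.5603 N (compression)
  Rx@0 = -1280.7000 N
  Ry@0 = +1319.6004 N
  Ry@6 = +2501.9096 N

1572.695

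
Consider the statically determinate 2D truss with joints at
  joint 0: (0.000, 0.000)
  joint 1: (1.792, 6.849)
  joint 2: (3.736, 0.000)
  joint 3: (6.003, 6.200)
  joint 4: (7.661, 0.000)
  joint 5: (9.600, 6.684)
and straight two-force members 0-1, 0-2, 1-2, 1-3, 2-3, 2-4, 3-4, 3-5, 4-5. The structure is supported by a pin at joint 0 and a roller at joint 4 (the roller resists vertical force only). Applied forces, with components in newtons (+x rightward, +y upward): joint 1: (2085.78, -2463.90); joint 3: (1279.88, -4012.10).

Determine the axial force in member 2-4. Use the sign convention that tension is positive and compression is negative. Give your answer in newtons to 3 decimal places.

N=6 nodes, M=9 members, R=3 reactions → 2N=12, M+R=12
member 0 (0-1): L=7.0796, (cx,cy)=(0.2531,0.9674)
member 1 (0-2): L=3.7360, (cx,cy)=(1.0000,0.0000)
member 2 (1-2): L=7.1195, (cx,cy)=(0.2731,-0.9620)
member 3 (1-3): L=4.2607, (cx,cy)=(0.9883,-0.1523)
member 4 (2-3): L=6.6015, (cx,cy)=(0.3434,0.9392)
member 5 (2-4): L=3.9250, (cx,cy)=(1.0000,0.0000)
member 6 (3-4): L=6.4179, (cx,cy)=(0.2583,-0.9661)
member 7 (3-5): L=3.6294, (cx,cy)=(0.9911,0.1334)
member 8 (4-5): L=6.9596, (cx,cy)=(0.2786,0.9604)
solve A·x = −loads:
  F[0-1] = +149.5069 N (tension)
  F[0-2] = +3327.8163 N (tension)
  F[1-2] = -2492.5186 N (compression)
  F[1-3] = -1383.4954 N (compression)
  F[2-3] = +2553.0636 N (tension)
  F[2-4] = +1770.4868 N (tension)
  F[3-4] = -6853.2818 N (compression)
  F[3-5] = +0.0000 N (tension)
  F[4-5] = -0.0000 N (compression)
  Rx@0 = -3365.6600 N
  Ry@0 = -144.6381 N
  Ry@4 = +6620.6381 N

1770.487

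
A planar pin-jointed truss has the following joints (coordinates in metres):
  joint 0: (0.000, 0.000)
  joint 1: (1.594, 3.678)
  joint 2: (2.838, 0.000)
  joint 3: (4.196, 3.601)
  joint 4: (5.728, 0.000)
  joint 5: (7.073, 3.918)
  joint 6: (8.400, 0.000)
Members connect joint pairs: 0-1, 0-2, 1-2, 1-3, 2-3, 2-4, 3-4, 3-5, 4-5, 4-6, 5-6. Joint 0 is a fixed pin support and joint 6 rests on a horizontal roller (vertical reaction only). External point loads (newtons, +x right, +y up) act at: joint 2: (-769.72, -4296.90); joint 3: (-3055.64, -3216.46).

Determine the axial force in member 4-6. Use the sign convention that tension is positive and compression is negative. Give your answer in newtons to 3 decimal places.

N=7 nodes, M=11 members, R=3 reactions → 2N=14, M+R=14
member 0 (0-1): L=4.0086, (cx,cy)=(0.3976,0.9175)
member 1 (0-2): L=2.8380, (cx,cy)=(1.0000,0.0000)
member 2 (1-2): L=3.8827, (cx,cy)=(0.3204,-0.9473)
member 3 (1-3): L=2.6031, (cx,cy)=(0.9996,-0.0296)
member 4 (2-3): L=3.8486, (cx,cy)=(0.3529,0.9357)
member 5 (2-4): L=2.8900, (cx,cy)=(1.0000,0.0000)
member 6 (3-4): L=3.9133, (cx,cy)=(0.3915,-0.9202)
member 7 (3-5): L=2.8944, (cx,cy)=(0.9940,0.1095)
member 8 (4-5): L=4.1424, (cx,cy)=(0.3247,0.9458)
member 9 (4-6): L=2.6720, (cx,cy)=(1.0000,0.0000)
member 10 (5-6): L=4.1366, (cx,cy)=(0.3208,-0.9471)
solve A·x = −loads:
  F[0-1] = -6282.9558 N (compression)
  F[0-2] = -1326.9461 N (compression)
  F[1-2] = +6226.0286 N (tension)
  F[1-3] = -4495.1822 N (compression)
  F[2-3] = -1710.9691 N (compression)
  F[2-4] = +2041.3075 N (tension)
  F[3-4] = -2048.5723 N (compression)
  F[3-5] = -1246.8297 N (compression)
  F[4-5] = +1993.0488 N (tension)
  F[4-6] = +592.2095 N (tension)
  F[5-6] = -1846.0795 N (compression)
  Rx@0 = +3825.3600 N
  Ry@0 = +5764.8471 N
  Ry@6 = +1748.5129 N

592.209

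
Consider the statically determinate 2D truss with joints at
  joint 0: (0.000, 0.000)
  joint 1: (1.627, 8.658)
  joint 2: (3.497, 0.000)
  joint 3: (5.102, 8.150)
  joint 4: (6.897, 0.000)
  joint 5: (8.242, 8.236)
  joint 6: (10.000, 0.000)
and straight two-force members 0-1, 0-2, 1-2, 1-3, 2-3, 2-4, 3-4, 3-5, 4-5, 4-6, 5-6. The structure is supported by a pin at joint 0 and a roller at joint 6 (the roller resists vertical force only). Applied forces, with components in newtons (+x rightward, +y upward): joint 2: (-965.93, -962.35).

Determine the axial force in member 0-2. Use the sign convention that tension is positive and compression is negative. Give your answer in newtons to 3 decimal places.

-848.327

N=7 nodes, M=11 members, R=3 reactions → 2N=14, M+R=14
member 0 (0-1): L=8.8095, (cx,cy)=(0.1847,0.9828)
member 1 (0-2): L=3.4970, (cx,cy)=(1.0000,0.0000)
member 2 (1-2): L=8.8576, (cx,cy)=(0.2111,-0.9775)
member 3 (1-3): L=3.5119, (cx,cy)=(0.9895,-0.1446)
member 4 (2-3): L=8.3065, (cx,cy)=(0.1932,0.9812)
member 5 (2-4): L=3.4000, (cx,cy)=(1.0000,0.0000)
member 6 (3-4): L=8.3453, (cx,cy)=(0.2151,-0.9766)
member 7 (3-5): L=3.1412, (cx,cy)=(0.9996,0.0274)
member 8 (4-5): L=8.3451, (cx,cy)=(0.1612,0.9869)
member 9 (4-6): L=3.1030, (cx,cy)=(1.0000,0.0000)
member 10 (5-6): L=8.4215, (cx,cy)=(0.2088,-0.9780)
solve A·x = −loads:
  F[0-1] = -636.7702 N (compression)
  F[0-2] = -848.3274 N (compression)
  F[1-2] = +679.2831 N (tension)
  F[1-3] = -263.7851 N (compression)
  F[2-3] = +304.1083 N (tension)
  F[2-4] = +202.2506 N (tension)
  F[3-4] = -348.1713 N (compression)
  F[3-5] = -127.4101 N (compression)
  F[4-5] = +344.5263 N (tension)
  F[4-6] = +71.8342 N (tension)
  F[5-6] = -344.1150 N (compression)
  Rx@0 = +965.9300 N
  Ry@0 = +625.8162 N
  Ry@6 = +336.5338 N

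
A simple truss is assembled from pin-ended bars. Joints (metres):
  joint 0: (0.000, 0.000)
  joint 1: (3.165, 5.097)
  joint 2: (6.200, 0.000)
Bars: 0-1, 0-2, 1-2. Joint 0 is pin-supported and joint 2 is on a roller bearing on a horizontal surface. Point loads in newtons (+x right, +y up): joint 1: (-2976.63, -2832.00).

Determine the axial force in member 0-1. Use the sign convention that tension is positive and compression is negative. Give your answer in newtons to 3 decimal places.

-4512.311

N=3 nodes, M=3 members, R=3 reactions → 2N=6, M+R=6
member 0 (0-1): L=5.9997, (cx,cy)=(0.5275,0.8495)
member 1 (0-2): L=6.2000, (cx,cy)=(1.0000,0.0000)
member 2 (1-2): L=5.9322, (cx,cy)=(0.5116,-0.8592)
solve A·x = −loads:
  F[0-1] = -4512.3112 N (compression)
  F[0-2] = -596.2745 N (compression)
  F[1-2] = +1165.4701 N (tension)
  Rx@0 = +2976.6300 N
  Ry@0 = +3833.3876 N
  Ry@2 = -1001.3876 N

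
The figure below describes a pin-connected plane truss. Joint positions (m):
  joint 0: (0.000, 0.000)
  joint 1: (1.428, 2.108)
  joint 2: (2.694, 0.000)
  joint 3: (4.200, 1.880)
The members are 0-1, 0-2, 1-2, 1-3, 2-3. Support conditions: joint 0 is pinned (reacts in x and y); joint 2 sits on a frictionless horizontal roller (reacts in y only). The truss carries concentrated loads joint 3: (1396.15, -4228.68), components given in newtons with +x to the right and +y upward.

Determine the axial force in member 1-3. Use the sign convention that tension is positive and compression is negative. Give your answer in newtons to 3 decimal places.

N=4 nodes, M=5 members, R=3 reactions → 2N=8, M+R=8
member 0 (0-1): L=2.5461, (cx,cy)=(0.5608,0.8279)
member 1 (0-2): L=2.6940, (cx,cy)=(1.0000,0.0000)
member 2 (1-2): L=2.4589, (cx,cy)=(0.5149,-0.8573)
member 3 (1-3): L=2.7814, (cx,cy)=(0.9966,-0.0820)
member 4 (2-3): L=2.4088, (cx,cy)=(0.6252,0.7805)
solve A·x = −loads:
  F[0-1] = +4032.0579 N (tension)
  F[0-2] = -865.2222 N (compression)
  F[1-2] = -4324.5622 N (compression)
  F[1-3] = +4503.0479 N (tension)
  F[2-3] = -4945.1964 N (compression)
  Rx@0 = -1396.1500 N
  Ry@0 = -3338.2161 N
  Ry@2 = +7566.8961 N

4503.048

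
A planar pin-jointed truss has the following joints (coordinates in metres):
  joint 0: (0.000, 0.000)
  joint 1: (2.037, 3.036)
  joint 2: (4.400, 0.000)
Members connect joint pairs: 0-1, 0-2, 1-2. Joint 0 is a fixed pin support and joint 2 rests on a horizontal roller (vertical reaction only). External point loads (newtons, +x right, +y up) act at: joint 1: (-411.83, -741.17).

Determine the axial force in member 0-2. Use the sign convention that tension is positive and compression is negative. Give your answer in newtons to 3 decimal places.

N=3 nodes, M=3 members, R=3 reactions → 2N=6, M+R=6
member 0 (0-1): L=3.6560, (cx,cy)=(0.5572,0.8304)
member 1 (0-2): L=4.4000, (cx,cy)=(1.0000,0.0000)
member 2 (1-2): L=3.8472, (cx,cy)=(0.6142,-0.7891)
solve A·x = −loads:
  F[0-1] = -821.5320 N (compression)
  F[0-2] = +45.8943 N (tension)
  F[1-2] = -74.7208 N (compression)
  Rx@0 = +411.8300 N
  Ry@0 = +682.2047 N
  Ry@2 = +58.9653 N

45.894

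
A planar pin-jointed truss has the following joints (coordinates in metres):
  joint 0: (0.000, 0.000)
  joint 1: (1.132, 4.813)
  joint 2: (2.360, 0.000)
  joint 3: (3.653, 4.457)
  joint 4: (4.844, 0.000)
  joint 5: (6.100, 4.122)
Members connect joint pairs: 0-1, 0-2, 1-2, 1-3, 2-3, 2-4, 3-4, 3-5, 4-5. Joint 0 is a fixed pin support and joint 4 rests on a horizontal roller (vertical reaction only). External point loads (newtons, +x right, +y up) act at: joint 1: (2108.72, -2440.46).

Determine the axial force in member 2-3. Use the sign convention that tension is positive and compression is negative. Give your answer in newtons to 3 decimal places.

2565.604

N=6 nodes, M=9 members, R=3 reactions → 2N=12, M+R=12
member 0 (0-1): L=4.9443, (cx,cy)=(0.2289,0.9734)
member 1 (0-2): L=2.3600, (cx,cy)=(1.0000,0.0000)
member 2 (1-2): L=4.9672, (cx,cy)=(0.2472,-0.9690)
member 3 (1-3): L=2.5460, (cx,cy)=(0.9902,-0.1398)
member 4 (2-3): L=4.6408, (cx,cy)=(0.2786,0.9604)
member 5 (2-4): L=2.4840, (cx,cy)=(1.0000,0.0000)
member 6 (3-4): L=4.6134, (cx,cy)=(0.2582,-0.9661)
member 7 (3-5): L=2.4698, (cx,cy)=(0.9908,-0.1356)
member 8 (4-5): L=4.3091, (cx,cy)=(0.2915,0.9566)
solve A·x = −loads:
  F[0-1] = +231.2204 N (tension)
  F[0-2] = +2055.7823 N (tension)
  F[1-2] = -2542.9476 N (compression)
  F[1-3] = -1441.2677 N (compression)
  F[2-3] = +2565.6041 N (tension)
  F[2-4] = +712.2856 N (tension)
  F[3-4] = -2759.0665 N (compression)
  F[3-5] = -0.0000 N (compression)
  F[4-5] = +0.0000 N (tension)
  Rx@0 = -2108.7200 N
  Ry@0 = -225.0788 N
  Ry@4 = +2665.5388 N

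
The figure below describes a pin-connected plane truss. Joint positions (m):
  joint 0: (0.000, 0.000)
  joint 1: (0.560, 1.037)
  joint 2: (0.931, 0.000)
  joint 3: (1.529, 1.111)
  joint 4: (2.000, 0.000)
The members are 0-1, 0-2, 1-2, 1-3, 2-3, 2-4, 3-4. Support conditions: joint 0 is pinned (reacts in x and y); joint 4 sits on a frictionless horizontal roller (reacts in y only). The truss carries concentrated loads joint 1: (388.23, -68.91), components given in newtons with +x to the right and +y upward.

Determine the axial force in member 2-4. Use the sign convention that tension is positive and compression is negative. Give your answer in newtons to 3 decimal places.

N=5 nodes, M=7 members, R=3 reactions → 2N=10, M+R=10
member 0 (0-1): L=1.1785, (cx,cy)=(0.4752,0.8799)
member 1 (0-2): L=0.9310, (cx,cy)=(1.0000,0.0000)
member 2 (1-2): L=1.1014, (cx,cy)=(0.3369,-0.9416)
member 3 (1-3): L=0.9718, (cx,cy)=(0.9971,0.0761)
member 4 (2-3): L=1.2617, (cx,cy)=(0.4740,0.8805)
member 5 (2-4): L=1.0690, (cx,cy)=(1.0000,0.0000)
member 6 (3-4): L=1.2067, (cx,cy)=(0.3903,-0.9207)
solve A·x = −loads:
  F[0-1] = +172.3859 N (tension)
  F[0-2] = +306.3188 N (tension)
  F[1-2] = -252.2376 N (compression)
  F[1-3] = -221.9960 N (compression)
  F[2-3] = +269.7141 N (tension)
  F[2-4] = +93.5183 N (tension)
  F[3-4] = -239.5966 N (compression)
  Rx@0 = -388.2300 N
  Ry@0 = -151.6821 N
  Ry@4 = +220.5921 N

93.518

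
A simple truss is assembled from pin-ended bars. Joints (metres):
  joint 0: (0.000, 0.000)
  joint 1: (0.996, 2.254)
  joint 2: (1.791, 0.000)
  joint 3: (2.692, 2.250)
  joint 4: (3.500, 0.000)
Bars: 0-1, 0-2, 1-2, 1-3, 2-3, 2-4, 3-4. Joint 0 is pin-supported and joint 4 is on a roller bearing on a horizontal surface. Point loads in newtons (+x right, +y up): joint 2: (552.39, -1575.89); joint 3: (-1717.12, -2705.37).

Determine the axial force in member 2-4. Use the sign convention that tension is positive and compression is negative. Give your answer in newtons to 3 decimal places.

N=5 nodes, M=7 members, R=3 reactions → 2N=10, M+R=10
member 0 (0-1): L=2.4643, (cx,cy)=(0.4042,0.9147)
member 1 (0-2): L=1.7910, (cx,cy)=(1.0000,0.0000)
member 2 (1-2): L=2.3901, (cx,cy)=(0.3326,-0.9431)
member 3 (1-3): L=1.6960, (cx,cy)=(1.0000,-0.0024)
member 4 (2-3): L=2.4237, (cx,cy)=(0.3717,0.9283)
member 5 (2-4): L=1.7090, (cx,cy)=(1.0000,0.0000)
member 6 (3-4): L=2.3907, (cx,cy)=(0.3380,-0.9412)
solve A·x = −loads:
  F[0-1] = -2730.9031 N (compression)
  F[0-2] = -60.9546 N (compression)
  F[1-2] = +2653.6879 N (tension)
  F[1-3] = -1986.4590 N (compression)
  F[2-3] = -998.2357 N (compression)
  F[2-4] = +640.4239 N (tension)
  F[3-4] = -1894.8643 N (compression)
  Rx@0 = +1164.7300 N
  Ry@0 = +2497.9014 N
  Ry@4 = +1783.3586 N

640.424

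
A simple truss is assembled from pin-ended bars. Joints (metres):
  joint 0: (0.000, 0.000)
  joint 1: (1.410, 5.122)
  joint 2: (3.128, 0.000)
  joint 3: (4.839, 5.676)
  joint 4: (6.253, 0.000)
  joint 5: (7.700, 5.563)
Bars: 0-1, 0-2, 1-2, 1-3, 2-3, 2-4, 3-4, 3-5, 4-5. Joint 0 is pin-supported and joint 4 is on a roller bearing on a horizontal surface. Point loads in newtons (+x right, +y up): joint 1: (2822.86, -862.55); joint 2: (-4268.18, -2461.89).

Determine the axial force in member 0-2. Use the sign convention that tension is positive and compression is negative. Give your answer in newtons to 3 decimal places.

N=6 nodes, M=9 members, R=3 reactions → 2N=12, M+R=12
member 0 (0-1): L=5.3125, (cx,cy)=(0.2654,0.9641)
member 1 (0-2): L=3.1280, (cx,cy)=(1.0000,0.0000)
member 2 (1-2): L=5.4024, (cx,cy)=(0.3180,-0.9481)
member 3 (1-3): L=3.4735, (cx,cy)=(0.9872,0.1595)
member 4 (2-3): L=5.9283, (cx,cy)=(0.2886,0.9574)
member 5 (2-4): L=3.1250, (cx,cy)=(1.0000,0.0000)
member 6 (3-4): L=5.8495, (cx,cy)=(0.2417,-0.9703)
member 7 (3-5): L=2.8632, (cx,cy)=(0.9992,-0.0395)
member 8 (4-5): L=5.7481, (cx,cy)=(0.2517,0.9678)
solve A·x = −loads:
  F[0-1] = +429.2693 N (tension)
  F[0-2] = -1559.2525 N (compression)
  F[1-2] = -1715.0006 N (compression)
  F[1-3] = -2191.6054 N (compression)
  F[2-3] = +4269.5558 N (tension)
  F[2-4] = +931.2854 N (tension)
  F[3-4] = -3852.5683 N (compression)
  F[3-5] = +0.0000 N (tension)
  F[4-5] = -0.0000 N (compression)
  Rx@0 = +1445.3200 N
  Ry@0 = -413.8738 N
  Ry@4 = +3738.3138 N

-1559.252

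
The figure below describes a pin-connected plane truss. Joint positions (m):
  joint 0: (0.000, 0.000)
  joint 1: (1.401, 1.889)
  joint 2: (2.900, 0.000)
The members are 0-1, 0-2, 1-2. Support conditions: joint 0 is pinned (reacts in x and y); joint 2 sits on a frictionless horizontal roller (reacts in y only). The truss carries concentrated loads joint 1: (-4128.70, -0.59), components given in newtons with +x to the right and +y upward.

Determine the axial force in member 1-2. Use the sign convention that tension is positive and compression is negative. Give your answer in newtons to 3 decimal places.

N=3 nodes, M=3 members, R=3 reactions → 2N=6, M+R=6
member 0 (0-1): L=2.3518, (cx,cy)=(0.5957,0.8032)
member 1 (0-2): L=2.9000, (cx,cy)=(1.0000,0.0000)
member 2 (1-2): L=2.4115, (cx,cy)=(0.6216,-0.7833)
solve A·x = −loads:
  F[0-1] = -3348.6611 N (compression)
  F[0-2] = -2133.8846 N (compression)
  F[1-2] = +3432.8607 N (tension)
  Rx@0 = +4128.7000 N
  Ry@0 = +2689.6547 N
  Ry@2 = -2689.0647 N

3432.861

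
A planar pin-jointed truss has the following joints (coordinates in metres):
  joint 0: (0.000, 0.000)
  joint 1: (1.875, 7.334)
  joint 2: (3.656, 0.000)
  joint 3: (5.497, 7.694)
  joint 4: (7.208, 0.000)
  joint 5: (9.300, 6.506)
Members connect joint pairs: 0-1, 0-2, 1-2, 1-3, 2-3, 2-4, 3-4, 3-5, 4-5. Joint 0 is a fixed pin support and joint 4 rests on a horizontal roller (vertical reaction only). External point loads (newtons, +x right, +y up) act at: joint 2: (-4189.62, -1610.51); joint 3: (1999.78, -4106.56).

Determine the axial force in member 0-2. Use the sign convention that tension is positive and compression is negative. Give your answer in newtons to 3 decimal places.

-2283.458

N=6 nodes, M=9 members, R=3 reactions → 2N=12, M+R=12
member 0 (0-1): L=7.5699, (cx,cy)=(0.2477,0.9688)
member 1 (0-2): L=3.6560, (cx,cy)=(1.0000,0.0000)
member 2 (1-2): L=7.5472, (cx,cy)=(0.2360,-0.9718)
member 3 (1-3): L=3.6398, (cx,cy)=(0.9951,0.0989)
member 4 (2-3): L=7.9112, (cx,cy)=(0.2327,0.9725)
member 5 (2-4): L=3.5520, (cx,cy)=(1.0000,0.0000)
member 6 (3-4): L=7.8820, (cx,cy)=(0.2171,-0.9762)
member 7 (3-5): L=3.9842, (cx,cy)=(0.9545,-0.2982)
member 8 (4-5): L=6.8341, (cx,cy)=(0.3061,0.9520)
solve A·x = −loads:
  F[0-1] = +377.9613 N (tension)
  F[0-2] = -2283.4580 N (compression)
  F[1-2] = -358.5956 N (compression)
  F[1-3] = +179.1187 N (tension)
  F[2-3] = +2014.2767 N (tension)
  F[2-4] = +1352.8005 N (tension)
  F[3-4] = -6231.8572 N (compression)
  F[3-5] = -0.0000 N (compression)
  F[4-5] = +0.0000 N (tension)
  Rx@0 = +2189.8400 N
  Ry@0 = -366.1836 N
  Ry@4 = +6083.2536 N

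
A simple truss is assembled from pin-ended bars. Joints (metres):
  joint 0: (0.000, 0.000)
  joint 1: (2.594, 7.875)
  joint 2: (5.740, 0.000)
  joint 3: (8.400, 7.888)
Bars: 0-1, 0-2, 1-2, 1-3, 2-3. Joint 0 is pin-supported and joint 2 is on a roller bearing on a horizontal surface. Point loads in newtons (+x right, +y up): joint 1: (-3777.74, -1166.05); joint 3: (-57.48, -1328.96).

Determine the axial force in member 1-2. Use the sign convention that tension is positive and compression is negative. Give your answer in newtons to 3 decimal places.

N=4 nodes, M=5 members, R=3 reactions → 2N=8, M+R=8
member 0 (0-1): L=8.2912, (cx,cy)=(0.3129,0.9498)
member 1 (0-2): L=5.7400, (cx,cy)=(1.0000,0.0000)
member 2 (1-2): L=8.4801, (cx,cy)=(0.3710,-0.9286)
member 3 (1-3): L=5.8060, (cx,cy)=(1.0000,0.0022)
member 4 (2-3): L=8.3244, (cx,cy)=(0.3195,0.9476)
solve A·x = −loads:
  F[0-1] = -5564.4387 N (compression)
  F[0-2] = -2094.3254 N (compression)
  F[1-2] = +4436.5169 N (tension)
  F[1-3] = +390.9695 N (tension)
  F[2-3] = -1403.4131 N (compression)
  Rx@0 = +3835.2200 N
  Ry@0 = +5285.0983 N
  Ry@2 = -2790.0883 N

4436.517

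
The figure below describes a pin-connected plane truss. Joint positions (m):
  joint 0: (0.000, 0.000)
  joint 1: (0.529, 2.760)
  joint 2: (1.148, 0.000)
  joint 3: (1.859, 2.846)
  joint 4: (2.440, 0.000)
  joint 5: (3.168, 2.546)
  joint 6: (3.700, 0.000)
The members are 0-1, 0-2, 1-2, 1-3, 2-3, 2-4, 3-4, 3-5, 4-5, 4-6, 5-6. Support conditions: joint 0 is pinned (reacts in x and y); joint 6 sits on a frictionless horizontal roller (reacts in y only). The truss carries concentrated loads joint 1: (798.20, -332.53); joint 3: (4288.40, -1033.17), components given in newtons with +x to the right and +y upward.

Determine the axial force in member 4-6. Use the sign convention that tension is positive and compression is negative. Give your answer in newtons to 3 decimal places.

932.075

N=7 nodes, M=11 members, R=3 reactions → 2N=14, M+R=14
member 0 (0-1): L=2.8102, (cx,cy)=(0.1882,0.9821)
member 1 (0-2): L=1.1480, (cx,cy)=(1.0000,0.0000)
member 2 (1-2): L=2.8286, (cx,cy)=(0.2188,-0.9758)
member 3 (1-3): L=1.3328, (cx,cy)=(0.9979,0.0645)
member 4 (2-3): L=2.9335, (cx,cy)=(0.2424,0.9702)
member 5 (2-4): L=1.2920, (cx,cy)=(1.0000,0.0000)
member 6 (3-4): L=2.9047, (cx,cy)=(0.2000,-0.9798)
member 7 (3-5): L=1.3429, (cx,cy)=(0.9747,-0.2234)
member 8 (4-5): L=2.6480, (cx,cy)=(0.2749,0.9615)
member 9 (4-6): L=1.2600, (cx,cy)=(1.0000,0.0000)
member 10 (5-6): L=2.6010, (cx,cy)=(0.2045,-0.9789)
solve A·x = −loads:
  F[0-1] = +3151.2813 N (tension)
  F[0-2] = +4493.4020 N (tension)
  F[1-2] = -3475.7974 N (compression)
  F[1-3] = +556.7989 N (tension)
  F[2-3] = +3495.7826 N (tension)
  F[2-4] = +2885.4705 N (tension)
  F[3-4] = -4068.0386 N (compression)
  F[3-5] = -2125.4919 N (compression)
  F[4-5] = +4145.5720 N (tension)
  F[4-6] = +932.0753 N (tension)
  F[5-6] = -4556.9865 N (compression)
  Rx@0 = -5086.6000 N
  Ry@0 = -3094.9459 N
  Ry@6 = +4460.6459 N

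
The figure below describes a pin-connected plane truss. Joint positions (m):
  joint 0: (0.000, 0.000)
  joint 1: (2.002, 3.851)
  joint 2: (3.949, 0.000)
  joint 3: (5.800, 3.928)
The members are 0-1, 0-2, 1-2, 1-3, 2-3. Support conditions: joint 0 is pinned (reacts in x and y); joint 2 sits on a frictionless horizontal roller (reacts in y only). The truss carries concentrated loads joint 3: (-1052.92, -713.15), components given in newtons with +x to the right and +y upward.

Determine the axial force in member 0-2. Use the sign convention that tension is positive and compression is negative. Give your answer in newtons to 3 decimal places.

N=4 nodes, M=5 members, R=3 reactions → 2N=8, M+R=8
member 0 (0-1): L=4.3403, (cx,cy)=(0.4613,0.8873)
member 1 (0-2): L=3.9490, (cx,cy)=(1.0000,0.0000)
member 2 (1-2): L=4.3152, (cx,cy)=(0.4512,-0.8924)
member 3 (1-3): L=3.7988, (cx,cy)=(0.9998,0.0203)
member 4 (2-3): L=4.3423, (cx,cy)=(0.4263,0.9046)
solve A·x = −loads:
  F[0-1] = -803.6471 N (compression)
  F[0-2] = -682.2310 N (compression)
  F[1-2] = +782.5584 N (tension)
  F[1-3] = -723.9242 N (compression)
  F[2-3] = -772.1433 N (compression)
  Rx@0 = +1052.9200 N
  Ry@0 = +713.0486 N
  Ry@2 = +0.1014 N

-682.231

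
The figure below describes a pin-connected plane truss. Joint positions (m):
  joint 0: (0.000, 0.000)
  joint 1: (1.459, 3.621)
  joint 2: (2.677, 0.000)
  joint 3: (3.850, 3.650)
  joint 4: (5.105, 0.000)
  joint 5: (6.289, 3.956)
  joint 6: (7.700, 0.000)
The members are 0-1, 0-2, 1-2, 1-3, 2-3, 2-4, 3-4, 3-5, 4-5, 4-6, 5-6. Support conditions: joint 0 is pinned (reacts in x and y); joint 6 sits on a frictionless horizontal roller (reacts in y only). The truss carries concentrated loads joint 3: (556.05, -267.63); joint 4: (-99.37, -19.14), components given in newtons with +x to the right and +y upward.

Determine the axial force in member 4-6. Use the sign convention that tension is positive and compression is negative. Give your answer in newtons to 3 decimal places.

146.267

N=7 nodes, M=11 members, R=3 reactions → 2N=14, M+R=14
member 0 (0-1): L=3.9039, (cx,cy)=(0.3737,0.9275)
member 1 (0-2): L=2.6770, (cx,cy)=(1.0000,0.0000)
member 2 (1-2): L=3.8204, (cx,cy)=(0.3188,-0.9478)
member 3 (1-3): L=2.3912, (cx,cy)=(0.9999,0.0121)
member 4 (2-3): L=3.8339, (cx,cy)=(0.3060,0.9520)
member 5 (2-4): L=2.4280, (cx,cy)=(1.0000,0.0000)
member 6 (3-4): L=3.8597, (cx,cy)=(0.3252,-0.9457)
member 7 (3-5): L=2.4581, (cx,cy)=(0.9922,0.1245)
member 8 (4-5): L=4.1294, (cx,cy)=(0.2867,0.9580)
member 9 (4-6): L=2.5950, (cx,cy)=(1.0000,0.0000)
member 10 (5-6): L=4.2001, (cx,cy)=(0.3359,-0.9419)
solve A·x = −loads:
  F[0-1] = +132.9507 N (tension)
  F[0-2] = +406.9923 N (tension)
  F[1-2] = -128.9443 N (compression)
  F[1-3] = +90.8041 N (tension)
  F[2-3] = +128.3715 N (tension)
  F[2-4] = +326.6062 N (tension)
  F[3-4] = -450.4918 N (compression)
  F[3-5] = -281.6889 N (compression)
  F[4-5] = +464.6628 N (tension)
  F[4-6] = +146.2670 N (tension)
  F[5-6] = -435.3908 N (compression)
  Rx@0 = -456.6800 N
  Ry@0 = -123.3167 N
  Ry@6 = +410.0867 N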